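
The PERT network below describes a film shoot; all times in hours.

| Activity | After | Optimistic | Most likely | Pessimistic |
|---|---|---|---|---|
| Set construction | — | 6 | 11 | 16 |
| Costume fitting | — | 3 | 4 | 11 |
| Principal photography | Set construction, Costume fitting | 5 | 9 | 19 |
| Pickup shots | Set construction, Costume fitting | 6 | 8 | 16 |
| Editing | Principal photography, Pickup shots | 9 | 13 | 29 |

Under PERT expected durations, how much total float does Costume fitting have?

6 hours

te_Set construction = (6 + 4·11 + 16)/6 = 66/6 = 11
te_Costume fitting = (3 + 4·4 + 11)/6 = 30/6 = 5
te_Principal photography = (5 + 4·9 + 19)/6 = 60/6 = 10
te_Pickup shots = (6 + 4·8 + 16)/6 = 54/6 = 9
te_Editing = (9 + 4·13 + 29)/6 = 90/6 = 15

Forward pass:
ES_Set construction = 0; EF_Set construction = 11
ES_Costume fitting = 0; EF_Costume fitting = 5
ES_Principal photography = max(EF_Set construction=11, EF_Costume fitting=5) = 11; EF_Principal photography = 11+10 = 21
ES_Pickup shots = max(EF_Set construction=11, EF_Costume fitting=5) = 11; EF_Pickup shots = 11+9 = 20
ES_Editing = max(EF_Principal photography=21, EF_Pickup shots=20) = 21; EF_Editing = 21+15 = 36
Expected project duration μ = 36 hours. Critical path: Set construction → Principal photography → Editing.

Backward pass:
LF_Editing = 36; LS_Editing = 36−15 = 21
LF_Pickup shots = LS_Editing = 21; LS_Pickup shots = 21−9 = 12
LF_Principal photography = LS_Editing = 21; LS_Principal photography = 21−10 = 11
LF_Costume fitting = min(LS_Principal photography=11, LS_Pickup shots=12) = 11; LS_Costume fitting = 11−5 = 6
LF_Set construction = min(LS_Principal photography=11, LS_Pickup shots=12) = 11; LS_Set construction = 11−11 = 0
Slack_Costume fitting = LS_Costume fitting − ES_Costume fitting = 6 − 0 = 6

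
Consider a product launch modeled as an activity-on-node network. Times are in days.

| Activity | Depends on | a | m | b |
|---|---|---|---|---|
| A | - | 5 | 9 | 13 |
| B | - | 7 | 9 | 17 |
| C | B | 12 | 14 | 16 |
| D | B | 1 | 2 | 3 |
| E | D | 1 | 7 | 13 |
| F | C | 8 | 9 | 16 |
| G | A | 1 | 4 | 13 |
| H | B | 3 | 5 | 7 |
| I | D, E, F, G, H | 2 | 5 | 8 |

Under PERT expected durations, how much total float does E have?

15 days

te_A = (5 + 4·9 + 13)/6 = 54/6 = 9
te_B = (7 + 4·9 + 17)/6 = 60/6 = 10
te_C = (12 + 4·14 + 16)/6 = 84/6 = 14
te_D = (1 + 4·2 + 3)/6 = 12/6 = 2
te_E = (1 + 4·7 + 13)/6 = 42/6 = 7
te_F = (8 + 4·9 + 16)/6 = 60/6 = 10
te_G = (1 + 4·4 + 13)/6 = 30/6 = 5
te_H = (3 + 4·5 + 7)/6 = 30/6 = 5
te_I = (2 + 4·5 + 8)/6 = 30/6 = 5

Forward pass:
ES_A = 0; EF_A = 9
ES_B = 0; EF_B = 10
ES_C = 10; EF_C = 10+14 = 24
ES_D = 10; EF_D = 10+2 = 12
ES_E = 12; EF_E = 12+7 = 19
ES_F = 24; EF_F = 24+10 = 34
ES_G = 9; EF_G = 9+5 = 14
ES_H = 10; EF_H = 10+5 = 15
ES_I = max(EF_D=12, EF_E=19, EF_F=34, EF_G=14, EF_H=15) = 34; EF_I = 34+5 = 39
Expected project duration μ = 39 days. Critical path: B → C → F → I.

Backward pass:
LF_I = 39; LS_I = 39−5 = 34
LF_H = LS_I = 34; LS_H = 34−5 = 29
LF_G = LS_I = 34; LS_G = 34−5 = 29
LF_F = LS_I = 34; LS_F = 34−10 = 24
LF_E = LS_I = 34; LS_E = 34−7 = 27
LF_D = min(LS_E=27, LS_I=34) = 27; LS_D = 27−2 = 25
LF_C = LS_F = 24; LS_C = 24−14 = 10
LF_B = min(LS_C=10, LS_D=25, LS_H=29) = 10; LS_B = 10−10 = 0
LF_A = LS_G = 29; LS_A = 29−9 = 20
Slack_E = LS_E − ES_E = 27 − 12 = 15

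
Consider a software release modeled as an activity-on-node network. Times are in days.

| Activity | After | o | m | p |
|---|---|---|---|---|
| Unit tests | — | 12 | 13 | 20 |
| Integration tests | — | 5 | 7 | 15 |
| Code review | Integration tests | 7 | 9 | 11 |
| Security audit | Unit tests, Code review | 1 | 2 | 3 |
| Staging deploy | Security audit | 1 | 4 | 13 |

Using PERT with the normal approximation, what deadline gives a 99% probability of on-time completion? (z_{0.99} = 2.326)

te_Unit tests = (12 + 4·13 + 20)/6 = 84/6 = 14; σ²_Unit tests = ((20−12)/6)² = 1.778
te_Integration tests = (5 + 4·7 + 15)/6 = 48/6 = 8; σ²_Integration tests = ((15−5)/6)² = 2.778
te_Code review = (7 + 4·9 + 11)/6 = 54/6 = 9; σ²_Code review = ((11−7)/6)² = 0.444
te_Security audit = (1 + 4·2 + 3)/6 = 12/6 = 2; σ²_Security audit = ((3−1)/6)² = 0.111
te_Staging deploy = (1 + 4·4 + 13)/6 = 30/6 = 5; σ²_Staging deploy = ((13−1)/6)² = 4.000

Forward pass:
ES_Unit tests = 0; EF_Unit tests = 14
ES_Integration tests = 0; EF_Integration tests = 8
ES_Code review = 8; EF_Code review = 8+9 = 17
ES_Security audit = max(EF_Unit tests=14, EF_Code review=17) = 17; EF_Security audit = 17+2 = 19
ES_Staging deploy = 19; EF_Staging deploy = 19+5 = 24
Expected project duration μ = 24 days. Critical path: Integration tests → Code review → Security audit → Staging deploy.

Variance along critical path = 2.778 + 0.444 + 0.111 + 4.000 = 7.333; σ = 2.708 days.
D = μ + z·σ = 24 + 2.326·2.708 = 30.3 days

30.3 days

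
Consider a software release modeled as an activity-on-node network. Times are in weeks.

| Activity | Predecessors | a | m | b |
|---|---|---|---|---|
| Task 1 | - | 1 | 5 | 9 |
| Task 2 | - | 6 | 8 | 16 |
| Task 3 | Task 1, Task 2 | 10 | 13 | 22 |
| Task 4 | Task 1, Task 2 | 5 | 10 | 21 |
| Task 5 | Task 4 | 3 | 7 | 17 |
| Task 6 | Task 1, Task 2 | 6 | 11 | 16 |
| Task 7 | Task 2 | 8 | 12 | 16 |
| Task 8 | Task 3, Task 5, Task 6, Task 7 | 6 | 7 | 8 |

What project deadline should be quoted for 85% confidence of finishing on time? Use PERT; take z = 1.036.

te_Task 1 = (1 + 4·5 + 9)/6 = 30/6 = 5; σ²_Task 1 = ((9−1)/6)² = 1.778
te_Task 2 = (6 + 4·8 + 16)/6 = 54/6 = 9; σ²_Task 2 = ((16−6)/6)² = 2.778
te_Task 3 = (10 + 4·13 + 22)/6 = 84/6 = 14; σ²_Task 3 = ((22−10)/6)² = 4.000
te_Task 4 = (5 + 4·10 + 21)/6 = 66/6 = 11; σ²_Task 4 = ((21−5)/6)² = 7.111
te_Task 5 = (3 + 4·7 + 17)/6 = 48/6 = 8; σ²_Task 5 = ((17−3)/6)² = 5.444
te_Task 6 = (6 + 4·11 + 16)/6 = 66/6 = 11; σ²_Task 6 = ((16−6)/6)² = 2.778
te_Task 7 = (8 + 4·12 + 16)/6 = 72/6 = 12; σ²_Task 7 = ((16−8)/6)² = 1.778
te_Task 8 = (6 + 4·7 + 8)/6 = 42/6 = 7; σ²_Task 8 = ((8−6)/6)² = 0.111

Forward pass:
ES_Task 1 = 0; EF_Task 1 = 5
ES_Task 2 = 0; EF_Task 2 = 9
ES_Task 3 = max(EF_Task 1=5, EF_Task 2=9) = 9; EF_Task 3 = 9+14 = 23
ES_Task 4 = max(EF_Task 1=5, EF_Task 2=9) = 9; EF_Task 4 = 9+11 = 20
ES_Task 5 = 20; EF_Task 5 = 20+8 = 28
ES_Task 6 = max(EF_Task 1=5, EF_Task 2=9) = 9; EF_Task 6 = 9+11 = 20
ES_Task 7 = 9; EF_Task 7 = 9+12 = 21
ES_Task 8 = max(EF_Task 3=23, EF_Task 5=28, EF_Task 6=20, EF_Task 7=21) = 28; EF_Task 8 = 28+7 = 35
Expected project duration μ = 35 weeks. Critical path: Task 2 → Task 4 → Task 5 → Task 8.

Variance along critical path = 2.778 + 7.111 + 5.444 + 0.111 = 15.444; σ = 3.930 weeks.
D = μ + z·σ = 35 + 1.036·3.930 = 39.1 weeks

39.1 weeks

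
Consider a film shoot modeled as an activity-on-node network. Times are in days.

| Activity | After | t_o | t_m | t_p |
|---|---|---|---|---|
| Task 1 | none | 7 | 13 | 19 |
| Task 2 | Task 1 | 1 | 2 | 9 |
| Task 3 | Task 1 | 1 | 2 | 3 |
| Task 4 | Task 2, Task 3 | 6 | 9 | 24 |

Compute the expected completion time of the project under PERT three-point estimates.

27 days

te_Task 1 = (7 + 4·13 + 19)/6 = 78/6 = 13
te_Task 2 = (1 + 4·2 + 9)/6 = 18/6 = 3
te_Task 3 = (1 + 4·2 + 3)/6 = 12/6 = 2
te_Task 4 = (6 + 4·9 + 24)/6 = 66/6 = 11

Forward pass:
ES_Task 1 = 0; EF_Task 1 = 13
ES_Task 2 = 13; EF_Task 2 = 13+3 = 16
ES_Task 3 = 13; EF_Task 3 = 13+2 = 15
ES_Task 4 = max(EF_Task 2=16, EF_Task 3=15) = 16; EF_Task 4 = 16+11 = 27
Expected project duration μ = 27 days. Critical path: Task 1 → Task 2 → Task 4.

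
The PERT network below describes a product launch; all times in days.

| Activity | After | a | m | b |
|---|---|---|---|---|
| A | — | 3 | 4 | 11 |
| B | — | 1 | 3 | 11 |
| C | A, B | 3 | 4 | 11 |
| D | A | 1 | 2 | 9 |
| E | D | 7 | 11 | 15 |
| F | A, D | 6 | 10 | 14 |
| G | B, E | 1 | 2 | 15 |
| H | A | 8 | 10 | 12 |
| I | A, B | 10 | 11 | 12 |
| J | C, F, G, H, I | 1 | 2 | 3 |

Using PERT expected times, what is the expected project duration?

25 days

te_A = (3 + 4·4 + 11)/6 = 30/6 = 5
te_B = (1 + 4·3 + 11)/6 = 24/6 = 4
te_C = (3 + 4·4 + 11)/6 = 30/6 = 5
te_D = (1 + 4·2 + 9)/6 = 18/6 = 3
te_E = (7 + 4·11 + 15)/6 = 66/6 = 11
te_F = (6 + 4·10 + 14)/6 = 60/6 = 10
te_G = (1 + 4·2 + 15)/6 = 24/6 = 4
te_H = (8 + 4·10 + 12)/6 = 60/6 = 10
te_I = (10 + 4·11 + 12)/6 = 66/6 = 11
te_J = (1 + 4·2 + 3)/6 = 12/6 = 2

Forward pass:
ES_A = 0; EF_A = 5
ES_B = 0; EF_B = 4
ES_C = max(EF_A=5, EF_B=4) = 5; EF_C = 5+5 = 10
ES_D = 5; EF_D = 5+3 = 8
ES_E = 8; EF_E = 8+11 = 19
ES_F = max(EF_A=5, EF_D=8) = 8; EF_F = 8+10 = 18
ES_G = max(EF_B=4, EF_E=19) = 19; EF_G = 19+4 = 23
ES_H = 5; EF_H = 5+10 = 15
ES_I = max(EF_A=5, EF_B=4) = 5; EF_I = 5+11 = 16
ES_J = max(EF_C=10, EF_F=18, EF_G=23, EF_H=15, EF_I=16) = 23; EF_J = 23+2 = 25
Expected project duration μ = 25 days. Critical path: A → D → E → G → J.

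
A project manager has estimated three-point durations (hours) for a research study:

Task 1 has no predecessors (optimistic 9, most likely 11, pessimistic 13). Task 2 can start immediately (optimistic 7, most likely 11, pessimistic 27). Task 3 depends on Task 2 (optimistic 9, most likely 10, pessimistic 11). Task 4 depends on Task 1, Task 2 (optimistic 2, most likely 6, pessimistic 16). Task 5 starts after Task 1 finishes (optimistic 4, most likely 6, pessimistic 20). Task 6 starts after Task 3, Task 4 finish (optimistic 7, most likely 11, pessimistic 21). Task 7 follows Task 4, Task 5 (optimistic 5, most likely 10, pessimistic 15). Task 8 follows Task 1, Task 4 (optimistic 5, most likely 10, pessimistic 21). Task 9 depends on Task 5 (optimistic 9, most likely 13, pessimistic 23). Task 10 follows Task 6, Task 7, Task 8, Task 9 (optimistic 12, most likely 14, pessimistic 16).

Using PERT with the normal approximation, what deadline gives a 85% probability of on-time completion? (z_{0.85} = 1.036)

te_Task 1 = (9 + 4·11 + 13)/6 = 66/6 = 11; σ²_Task 1 = ((13−9)/6)² = 0.444
te_Task 2 = (7 + 4·11 + 27)/6 = 78/6 = 13; σ²_Task 2 = ((27−7)/6)² = 11.111
te_Task 3 = (9 + 4·10 + 11)/6 = 60/6 = 10; σ²_Task 3 = ((11−9)/6)² = 0.111
te_Task 4 = (2 + 4·6 + 16)/6 = 42/6 = 7; σ²_Task 4 = ((16−2)/6)² = 5.444
te_Task 5 = (4 + 4·6 + 20)/6 = 48/6 = 8; σ²_Task 5 = ((20−4)/6)² = 7.111
te_Task 6 = (7 + 4·11 + 21)/6 = 72/6 = 12; σ²_Task 6 = ((21−7)/6)² = 5.444
te_Task 7 = (5 + 4·10 + 15)/6 = 60/6 = 10; σ²_Task 7 = ((15−5)/6)² = 2.778
te_Task 8 = (5 + 4·10 + 21)/6 = 66/6 = 11; σ²_Task 8 = ((21−5)/6)² = 7.111
te_Task 9 = (9 + 4·13 + 23)/6 = 84/6 = 14; σ²_Task 9 = ((23−9)/6)² = 5.444
te_Task 10 = (12 + 4·14 + 16)/6 = 84/6 = 14; σ²_Task 10 = ((16−12)/6)² = 0.444

Forward pass:
ES_Task 1 = 0; EF_Task 1 = 11
ES_Task 2 = 0; EF_Task 2 = 13
ES_Task 3 = 13; EF_Task 3 = 13+10 = 23
ES_Task 4 = max(EF_Task 1=11, EF_Task 2=13) = 13; EF_Task 4 = 13+7 = 20
ES_Task 5 = 11; EF_Task 5 = 11+8 = 19
ES_Task 6 = max(EF_Task 3=23, EF_Task 4=20) = 23; EF_Task 6 = 23+12 = 35
ES_Task 7 = max(EF_Task 4=20, EF_Task 5=19) = 20; EF_Task 7 = 20+10 = 30
ES_Task 8 = max(EF_Task 1=11, EF_Task 4=20) = 20; EF_Task 8 = 20+11 = 31
ES_Task 9 = 19; EF_Task 9 = 19+14 = 33
ES_Task 10 = max(EF_Task 6=35, EF_Task 7=30, EF_Task 8=31, EF_Task 9=33) = 35; EF_Task 10 = 35+14 = 49
Expected project duration μ = 49 hours. Critical path: Task 2 → Task 3 → Task 6 → Task 10.

Variance along critical path = 11.111 + 0.111 + 5.444 + 0.444 = 17.111; σ = 4.137 hours.
D = μ + z·σ = 49 + 1.036·4.137 = 53.3 hours

53.3 hours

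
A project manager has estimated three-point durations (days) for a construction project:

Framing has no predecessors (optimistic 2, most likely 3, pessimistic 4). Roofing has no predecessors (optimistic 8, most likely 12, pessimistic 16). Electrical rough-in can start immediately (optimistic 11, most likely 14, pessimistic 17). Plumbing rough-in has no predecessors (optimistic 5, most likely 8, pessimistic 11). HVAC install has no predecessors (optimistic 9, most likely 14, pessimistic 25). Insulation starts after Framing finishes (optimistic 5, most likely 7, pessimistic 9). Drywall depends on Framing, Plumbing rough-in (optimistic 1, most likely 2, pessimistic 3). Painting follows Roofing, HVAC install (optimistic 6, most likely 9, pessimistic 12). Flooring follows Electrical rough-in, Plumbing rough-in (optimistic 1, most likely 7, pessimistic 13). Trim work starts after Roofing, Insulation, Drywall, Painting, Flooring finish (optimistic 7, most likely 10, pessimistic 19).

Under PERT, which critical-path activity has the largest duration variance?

te_Framing = (2 + 4·3 + 4)/6 = 18/6 = 3; σ²_Framing = ((4−2)/6)² = 0.111
te_Roofing = (8 + 4·12 + 16)/6 = 72/6 = 12; σ²_Roofing = ((16−8)/6)² = 1.778
te_Electrical rough-in = (11 + 4·14 + 17)/6 = 84/6 = 14; σ²_Electrical rough-in = ((17−11)/6)² = 1.000
te_Plumbing rough-in = (5 + 4·8 + 11)/6 = 48/6 = 8; σ²_Plumbing rough-in = ((11−5)/6)² = 1.000
te_HVAC install = (9 + 4·14 + 25)/6 = 90/6 = 15; σ²_HVAC install = ((25−9)/6)² = 7.111
te_Insulation = (5 + 4·7 + 9)/6 = 42/6 = 7; σ²_Insulation = ((9−5)/6)² = 0.444
te_Drywall = (1 + 4·2 + 3)/6 = 12/6 = 2; σ²_Drywall = ((3−1)/6)² = 0.111
te_Painting = (6 + 4·9 + 12)/6 = 54/6 = 9; σ²_Painting = ((12−6)/6)² = 1.000
te_Flooring = (1 + 4·7 + 13)/6 = 42/6 = 7; σ²_Flooring = ((13−1)/6)² = 4.000
te_Trim work = (7 + 4·10 + 19)/6 = 66/6 = 11; σ²_Trim work = ((19−7)/6)² = 4.000

Forward pass:
ES_Framing = 0; EF_Framing = 3
ES_Roofing = 0; EF_Roofing = 12
ES_Electrical rough-in = 0; EF_Electrical rough-in = 14
ES_Plumbing rough-in = 0; EF_Plumbing rough-in = 8
ES_HVAC install = 0; EF_HVAC install = 15
ES_Insulation = 3; EF_Insulation = 3+7 = 10
ES_Drywall = max(EF_Framing=3, EF_Plumbing rough-in=8) = 8; EF_Drywall = 8+2 = 10
ES_Painting = max(EF_Roofing=12, EF_HVAC install=15) = 15; EF_Painting = 15+9 = 24
ES_Flooring = max(EF_Electrical rough-in=14, EF_Plumbing rough-in=8) = 14; EF_Flooring = 14+7 = 21
ES_Trim work = max(EF_Roofing=12, EF_Insulation=10, EF_Drywall=10, EF_Painting=24, EF_Flooring=21) = 24; EF_Trim work = 24+11 = 35
Expected project duration μ = 35 days. Critical path: HVAC install → Painting → Trim work.

Variances on critical path: σ²_HVAC install=7.111, σ²_Painting=1.000, σ²_Trim work=4.000.
Largest is σ²_HVAC install = 7.111.

HVAC install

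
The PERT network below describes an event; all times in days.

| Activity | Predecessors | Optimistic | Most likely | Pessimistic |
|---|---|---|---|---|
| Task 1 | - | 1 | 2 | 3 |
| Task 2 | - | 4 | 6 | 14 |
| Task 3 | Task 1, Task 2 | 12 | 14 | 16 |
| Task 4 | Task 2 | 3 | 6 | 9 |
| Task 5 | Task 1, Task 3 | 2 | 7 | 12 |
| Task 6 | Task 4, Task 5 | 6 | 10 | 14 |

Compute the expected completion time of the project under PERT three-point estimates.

te_Task 1 = (1 + 4·2 + 3)/6 = 12/6 = 2
te_Task 2 = (4 + 4·6 + 14)/6 = 42/6 = 7
te_Task 3 = (12 + 4·14 + 16)/6 = 84/6 = 14
te_Task 4 = (3 + 4·6 + 9)/6 = 36/6 = 6
te_Task 5 = (2 + 4·7 + 12)/6 = 42/6 = 7
te_Task 6 = (6 + 4·10 + 14)/6 = 60/6 = 10

Forward pass:
ES_Task 1 = 0; EF_Task 1 = 2
ES_Task 2 = 0; EF_Task 2 = 7
ES_Task 3 = max(EF_Task 1=2, EF_Task 2=7) = 7; EF_Task 3 = 7+14 = 21
ES_Task 4 = 7; EF_Task 4 = 7+6 = 13
ES_Task 5 = max(EF_Task 1=2, EF_Task 3=21) = 21; EF_Task 5 = 21+7 = 28
ES_Task 6 = max(EF_Task 4=13, EF_Task 5=28) = 28; EF_Task 6 = 28+10 = 38
Expected project duration μ = 38 days. Critical path: Task 2 → Task 3 → Task 5 → Task 6.

38 days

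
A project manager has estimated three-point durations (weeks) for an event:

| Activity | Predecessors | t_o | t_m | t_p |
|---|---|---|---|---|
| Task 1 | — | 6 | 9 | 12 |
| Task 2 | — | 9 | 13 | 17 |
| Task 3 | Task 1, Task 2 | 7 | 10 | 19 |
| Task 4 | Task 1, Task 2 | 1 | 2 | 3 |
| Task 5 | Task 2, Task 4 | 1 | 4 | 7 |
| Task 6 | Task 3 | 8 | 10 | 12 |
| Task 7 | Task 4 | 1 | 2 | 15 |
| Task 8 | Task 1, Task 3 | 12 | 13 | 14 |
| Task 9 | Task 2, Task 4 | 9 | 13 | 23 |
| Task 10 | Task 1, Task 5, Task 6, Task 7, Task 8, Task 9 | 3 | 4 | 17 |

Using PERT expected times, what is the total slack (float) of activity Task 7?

te_Task 1 = (6 + 4·9 + 12)/6 = 54/6 = 9
te_Task 2 = (9 + 4·13 + 17)/6 = 78/6 = 13
te_Task 3 = (7 + 4·10 + 19)/6 = 66/6 = 11
te_Task 4 = (1 + 4·2 + 3)/6 = 12/6 = 2
te_Task 5 = (1 + 4·4 + 7)/6 = 24/6 = 4
te_Task 6 = (8 + 4·10 + 12)/6 = 60/6 = 10
te_Task 7 = (1 + 4·2 + 15)/6 = 24/6 = 4
te_Task 8 = (12 + 4·13 + 14)/6 = 78/6 = 13
te_Task 9 = (9 + 4·13 + 23)/6 = 84/6 = 14
te_Task 10 = (3 + 4·4 + 17)/6 = 36/6 = 6

Forward pass:
ES_Task 1 = 0; EF_Task 1 = 9
ES_Task 2 = 0; EF_Task 2 = 13
ES_Task 3 = max(EF_Task 1=9, EF_Task 2=13) = 13; EF_Task 3 = 13+11 = 24
ES_Task 4 = max(EF_Task 1=9, EF_Task 2=13) = 13; EF_Task 4 = 13+2 = 15
ES_Task 5 = max(EF_Task 2=13, EF_Task 4=15) = 15; EF_Task 5 = 15+4 = 19
ES_Task 6 = 24; EF_Task 6 = 24+10 = 34
ES_Task 7 = 15; EF_Task 7 = 15+4 = 19
ES_Task 8 = max(EF_Task 1=9, EF_Task 3=24) = 24; EF_Task 8 = 24+13 = 37
ES_Task 9 = max(EF_Task 2=13, EF_Task 4=15) = 15; EF_Task 9 = 15+14 = 29
ES_Task 10 = max(EF_Task 1=9, EF_Task 5=19, EF_Task 6=34, EF_Task 7=19, EF_Task 8=37, EF_Task 9=29) = 37; EF_Task 10 = 37+6 = 43
Expected project duration μ = 43 weeks. Critical path: Task 2 → Task 3 → Task 8 → Task 10.

Backward pass:
LF_Task 10 = 43; LS_Task 10 = 43−6 = 37
LF_Task 9 = LS_Task 10 = 37; LS_Task 9 = 37−14 = 23
LF_Task 8 = LS_Task 10 = 37; LS_Task 8 = 37−13 = 24
LF_Task 7 = LS_Task 10 = 37; LS_Task 7 = 37−4 = 33
LF_Task 6 = LS_Task 10 = 37; LS_Task 6 = 37−10 = 27
LF_Task 5 = LS_Task 10 = 37; LS_Task 5 = 37−4 = 33
LF_Task 4 = min(LS_Task 5=33, LS_Task 7=33, LS_Task 9=23) = 23; LS_Task 4 = 23−2 = 21
LF_Task 3 = min(LS_Task 6=27, LS_Task 8=24) = 24; LS_Task 3 = 24−11 = 13
LF_Task 2 = min(LS_Task 3=13, LS_Task 4=21, LS_Task 5=33, LS_Task 9=23) = 13; LS_Task 2 = 13−13 = 0
LF_Task 1 = min(LS_Task 3=13, LS_Task 4=21, LS_Task 8=24, LS_Task 10=37) = 13; LS_Task 1 = 13−9 = 4
Slack_Task 7 = LS_Task 7 − ES_Task 7 = 33 − 15 = 18

18 weeks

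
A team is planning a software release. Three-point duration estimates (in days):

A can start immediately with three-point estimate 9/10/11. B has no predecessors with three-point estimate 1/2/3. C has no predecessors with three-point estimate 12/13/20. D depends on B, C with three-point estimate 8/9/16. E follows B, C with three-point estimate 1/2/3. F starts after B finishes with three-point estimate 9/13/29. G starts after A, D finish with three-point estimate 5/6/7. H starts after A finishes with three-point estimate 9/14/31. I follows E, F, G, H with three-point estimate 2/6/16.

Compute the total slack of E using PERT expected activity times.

14 days

te_A = (9 + 4·10 + 11)/6 = 60/6 = 10
te_B = (1 + 4·2 + 3)/6 = 12/6 = 2
te_C = (12 + 4·13 + 20)/6 = 84/6 = 14
te_D = (8 + 4·9 + 16)/6 = 60/6 = 10
te_E = (1 + 4·2 + 3)/6 = 12/6 = 2
te_F = (9 + 4·13 + 29)/6 = 90/6 = 15
te_G = (5 + 4·6 + 7)/6 = 36/6 = 6
te_H = (9 + 4·14 + 31)/6 = 96/6 = 16
te_I = (2 + 4·6 + 16)/6 = 42/6 = 7

Forward pass:
ES_A = 0; EF_A = 10
ES_B = 0; EF_B = 2
ES_C = 0; EF_C = 14
ES_D = max(EF_B=2, EF_C=14) = 14; EF_D = 14+10 = 24
ES_E = max(EF_B=2, EF_C=14) = 14; EF_E = 14+2 = 16
ES_F = 2; EF_F = 2+15 = 17
ES_G = max(EF_A=10, EF_D=24) = 24; EF_G = 24+6 = 30
ES_H = 10; EF_H = 10+16 = 26
ES_I = max(EF_E=16, EF_F=17, EF_G=30, EF_H=26) = 30; EF_I = 30+7 = 37
Expected project duration μ = 37 days. Critical path: C → D → G → I.

Backward pass:
LF_I = 37; LS_I = 37−7 = 30
LF_H = LS_I = 30; LS_H = 30−16 = 14
LF_G = LS_I = 30; LS_G = 30−6 = 24
LF_F = LS_I = 30; LS_F = 30−15 = 15
LF_E = LS_I = 30; LS_E = 30−2 = 28
LF_D = LS_G = 24; LS_D = 24−10 = 14
LF_C = min(LS_D=14, LS_E=28) = 14; LS_C = 14−14 = 0
LF_B = min(LS_D=14, LS_E=28, LS_F=15) = 14; LS_B = 14−2 = 12
LF_A = min(LS_G=24, LS_H=14) = 14; LS_A = 14−10 = 4
Slack_E = LS_E − ES_E = 28 − 14 = 14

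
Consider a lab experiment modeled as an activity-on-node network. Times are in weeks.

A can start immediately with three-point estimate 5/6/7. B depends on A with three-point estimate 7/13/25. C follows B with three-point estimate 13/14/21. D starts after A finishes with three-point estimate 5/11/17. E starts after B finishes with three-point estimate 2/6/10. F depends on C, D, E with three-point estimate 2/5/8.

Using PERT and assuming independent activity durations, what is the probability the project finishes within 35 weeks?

te_A = (5 + 4·6 + 7)/6 = 36/6 = 6; σ²_A = ((7−5)/6)² = 0.111
te_B = (7 + 4·13 + 25)/6 = 84/6 = 14; σ²_B = ((25−7)/6)² = 9.000
te_C = (13 + 4·14 + 21)/6 = 90/6 = 15; σ²_C = ((21−13)/6)² = 1.778
te_D = (5 + 4·11 + 17)/6 = 66/6 = 11; σ²_D = ((17−5)/6)² = 4.000
te_E = (2 + 4·6 + 10)/6 = 36/6 = 6; σ²_E = ((10−2)/6)² = 1.778
te_F = (2 + 4·5 + 8)/6 = 30/6 = 5; σ²_F = ((8−2)/6)² = 1.000

Forward pass:
ES_A = 0; EF_A = 6
ES_B = 6; EF_B = 6+14 = 20
ES_C = 20; EF_C = 20+15 = 35
ES_D = 6; EF_D = 6+11 = 17
ES_E = 20; EF_E = 20+6 = 26
ES_F = max(EF_C=35, EF_D=17, EF_E=26) = 35; EF_F = 35+5 = 40
Expected project duration μ = 40 weeks. Critical path: A → B → C → F.

Variance along critical path = 0.111 + 9.000 + 1.778 + 1.000 = 11.889; σ = √11.889 = 3.448 weeks.
Z = (35 − 40) / 3.448 = -1.450
P(T ≤ 35) = Φ(-1.450) ≈ 0.074

0.074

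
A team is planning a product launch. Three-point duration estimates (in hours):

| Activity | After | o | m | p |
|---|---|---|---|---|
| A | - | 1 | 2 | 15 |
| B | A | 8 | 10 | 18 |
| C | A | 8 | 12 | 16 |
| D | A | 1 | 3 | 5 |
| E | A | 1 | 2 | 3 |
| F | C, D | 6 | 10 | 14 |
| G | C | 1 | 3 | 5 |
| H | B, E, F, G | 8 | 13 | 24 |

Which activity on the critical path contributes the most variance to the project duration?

H

te_A = (1 + 4·2 + 15)/6 = 24/6 = 4; σ²_A = ((15−1)/6)² = 5.444
te_B = (8 + 4·10 + 18)/6 = 66/6 = 11; σ²_B = ((18−8)/6)² = 2.778
te_C = (8 + 4·12 + 16)/6 = 72/6 = 12; σ²_C = ((16−8)/6)² = 1.778
te_D = (1 + 4·3 + 5)/6 = 18/6 = 3; σ²_D = ((5−1)/6)² = 0.444
te_E = (1 + 4·2 + 3)/6 = 12/6 = 2; σ²_E = ((3−1)/6)² = 0.111
te_F = (6 + 4·10 + 14)/6 = 60/6 = 10; σ²_F = ((14−6)/6)² = 1.778
te_G = (1 + 4·3 + 5)/6 = 18/6 = 3; σ²_G = ((5−1)/6)² = 0.444
te_H = (8 + 4·13 + 24)/6 = 84/6 = 14; σ²_H = ((24−8)/6)² = 7.111

Forward pass:
ES_A = 0; EF_A = 4
ES_B = 4; EF_B = 4+11 = 15
ES_C = 4; EF_C = 4+12 = 16
ES_D = 4; EF_D = 4+3 = 7
ES_E = 4; EF_E = 4+2 = 6
ES_F = max(EF_C=16, EF_D=7) = 16; EF_F = 16+10 = 26
ES_G = 16; EF_G = 16+3 = 19
ES_H = max(EF_B=15, EF_E=6, EF_F=26, EF_G=19) = 26; EF_H = 26+14 = 40
Expected project duration μ = 40 hours. Critical path: A → C → F → H.

Variances on critical path: σ²_A=5.444, σ²_C=1.778, σ²_F=1.778, σ²_H=7.111.
Largest is σ²_H = 7.111.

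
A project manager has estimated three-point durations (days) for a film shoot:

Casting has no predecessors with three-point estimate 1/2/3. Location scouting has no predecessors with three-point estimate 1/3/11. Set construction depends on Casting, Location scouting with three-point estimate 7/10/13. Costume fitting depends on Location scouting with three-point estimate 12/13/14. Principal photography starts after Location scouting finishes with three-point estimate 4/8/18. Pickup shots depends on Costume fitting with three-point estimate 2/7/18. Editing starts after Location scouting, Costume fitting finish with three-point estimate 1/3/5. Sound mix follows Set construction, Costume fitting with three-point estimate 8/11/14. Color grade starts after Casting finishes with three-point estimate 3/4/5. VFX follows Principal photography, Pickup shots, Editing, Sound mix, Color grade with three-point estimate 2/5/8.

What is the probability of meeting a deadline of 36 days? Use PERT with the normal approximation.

0.913

te_Casting = (1 + 4·2 + 3)/6 = 12/6 = 2; σ²_Casting = ((3−1)/6)² = 0.111
te_Location scouting = (1 + 4·3 + 11)/6 = 24/6 = 4; σ²_Location scouting = ((11−1)/6)² = 2.778
te_Set construction = (7 + 4·10 + 13)/6 = 60/6 = 10; σ²_Set construction = ((13−7)/6)² = 1.000
te_Costume fitting = (12 + 4·13 + 14)/6 = 78/6 = 13; σ²_Costume fitting = ((14−12)/6)² = 0.111
te_Principal photography = (4 + 4·8 + 18)/6 = 54/6 = 9; σ²_Principal photography = ((18−4)/6)² = 5.444
te_Pickup shots = (2 + 4·7 + 18)/6 = 48/6 = 8; σ²_Pickup shots = ((18−2)/6)² = 7.111
te_Editing = (1 + 4·3 + 5)/6 = 18/6 = 3; σ²_Editing = ((5−1)/6)² = 0.444
te_Sound mix = (8 + 4·11 + 14)/6 = 66/6 = 11; σ²_Sound mix = ((14−8)/6)² = 1.000
te_Color grade = (3 + 4·4 + 5)/6 = 24/6 = 4; σ²_Color grade = ((5−3)/6)² = 0.111
te_VFX = (2 + 4·5 + 8)/6 = 30/6 = 5; σ²_VFX = ((8−2)/6)² = 1.000

Forward pass:
ES_Casting = 0; EF_Casting = 2
ES_Location scouting = 0; EF_Location scouting = 4
ES_Set construction = max(EF_Casting=2, EF_Location scouting=4) = 4; EF_Set construction = 4+10 = 14
ES_Costume fitting = 4; EF_Costume fitting = 4+13 = 17
ES_Principal photography = 4; EF_Principal photography = 4+9 = 13
ES_Pickup shots = 17; EF_Pickup shots = 17+8 = 25
ES_Editing = max(EF_Location scouting=4, EF_Costume fitting=17) = 17; EF_Editing = 17+3 = 20
ES_Sound mix = max(EF_Set construction=14, EF_Costume fitting=17) = 17; EF_Sound mix = 17+11 = 28
ES_Color grade = 2; EF_Color grade = 2+4 = 6
ES_VFX = max(EF_Principal photography=13, EF_Pickup shots=25, EF_Editing=20, EF_Sound mix=28, EF_Color grade=6) = 28; EF_VFX = 28+5 = 33
Expected project duration μ = 33 days. Critical path: Location scouting → Costume fitting → Sound mix → VFX.

Variance along critical path = 2.778 + 0.111 + 1.000 + 1.000 = 4.889; σ = √4.889 = 2.211 days.
Z = (36 − 33) / 2.211 = 1.357
P(T ≤ 36) = Φ(1.357) ≈ 0.913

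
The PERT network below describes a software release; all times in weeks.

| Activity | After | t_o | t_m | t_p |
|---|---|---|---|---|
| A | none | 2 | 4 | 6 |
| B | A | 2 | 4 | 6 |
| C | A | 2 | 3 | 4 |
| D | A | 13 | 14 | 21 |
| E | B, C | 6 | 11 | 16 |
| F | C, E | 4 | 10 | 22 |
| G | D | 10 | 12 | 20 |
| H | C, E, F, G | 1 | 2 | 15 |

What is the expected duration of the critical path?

te_A = (2 + 4·4 + 6)/6 = 24/6 = 4
te_B = (2 + 4·4 + 6)/6 = 24/6 = 4
te_C = (2 + 4·3 + 4)/6 = 18/6 = 3
te_D = (13 + 4·14 + 21)/6 = 90/6 = 15
te_E = (6 + 4·11 + 16)/6 = 66/6 = 11
te_F = (4 + 4·10 + 22)/6 = 66/6 = 11
te_G = (10 + 4·12 + 20)/6 = 78/6 = 13
te_H = (1 + 4·2 + 15)/6 = 24/6 = 4

Forward pass:
ES_A = 0; EF_A = 4
ES_B = 4; EF_B = 4+4 = 8
ES_C = 4; EF_C = 4+3 = 7
ES_D = 4; EF_D = 4+15 = 19
ES_E = max(EF_B=8, EF_C=7) = 8; EF_E = 8+11 = 19
ES_F = max(EF_C=7, EF_E=19) = 19; EF_F = 19+11 = 30
ES_G = 19; EF_G = 19+13 = 32
ES_H = max(EF_C=7, EF_E=19, EF_F=30, EF_G=32) = 32; EF_H = 32+4 = 36
Expected project duration μ = 36 weeks. Critical path: A → D → G → H.

36 weeks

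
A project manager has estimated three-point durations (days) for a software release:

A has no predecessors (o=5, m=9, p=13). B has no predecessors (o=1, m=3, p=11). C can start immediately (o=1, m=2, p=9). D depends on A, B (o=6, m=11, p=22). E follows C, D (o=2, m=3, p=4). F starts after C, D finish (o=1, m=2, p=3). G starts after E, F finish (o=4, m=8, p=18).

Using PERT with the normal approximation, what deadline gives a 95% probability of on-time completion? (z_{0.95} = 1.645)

te_A = (5 + 4·9 + 13)/6 = 54/6 = 9; σ²_A = ((13−5)/6)² = 1.778
te_B = (1 + 4·3 + 11)/6 = 24/6 = 4; σ²_B = ((11−1)/6)² = 2.778
te_C = (1 + 4·2 + 9)/6 = 18/6 = 3; σ²_C = ((9−1)/6)² = 1.778
te_D = (6 + 4·11 + 22)/6 = 72/6 = 12; σ²_D = ((22−6)/6)² = 7.111
te_E = (2 + 4·3 + 4)/6 = 18/6 = 3; σ²_E = ((4−2)/6)² = 0.111
te_F = (1 + 4·2 + 3)/6 = 12/6 = 2; σ²_F = ((3−1)/6)² = 0.111
te_G = (4 + 4·8 + 18)/6 = 54/6 = 9; σ²_G = ((18−4)/6)² = 5.444

Forward pass:
ES_A = 0; EF_A = 9
ES_B = 0; EF_B = 4
ES_C = 0; EF_C = 3
ES_D = max(EF_A=9, EF_B=4) = 9; EF_D = 9+12 = 21
ES_E = max(EF_C=3, EF_D=21) = 21; EF_E = 21+3 = 24
ES_F = max(EF_C=3, EF_D=21) = 21; EF_F = 21+2 = 23
ES_G = max(EF_E=24, EF_F=23) = 24; EF_G = 24+9 = 33
Expected project duration μ = 33 days. Critical path: A → D → E → G.

Variance along critical path = 1.778 + 7.111 + 0.111 + 5.444 = 14.444; σ = 3.801 days.
D = μ + z·σ = 33 + 1.645·3.801 = 39.3 days

39.3 days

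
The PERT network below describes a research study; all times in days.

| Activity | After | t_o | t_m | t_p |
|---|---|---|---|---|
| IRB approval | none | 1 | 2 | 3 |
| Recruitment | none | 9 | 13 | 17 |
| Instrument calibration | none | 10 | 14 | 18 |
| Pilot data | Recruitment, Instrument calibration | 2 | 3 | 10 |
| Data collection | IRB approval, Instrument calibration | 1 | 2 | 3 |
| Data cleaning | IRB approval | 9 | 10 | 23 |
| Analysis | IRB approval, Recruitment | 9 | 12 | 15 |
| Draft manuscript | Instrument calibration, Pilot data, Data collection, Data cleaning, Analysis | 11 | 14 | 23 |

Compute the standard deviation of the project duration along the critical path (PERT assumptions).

2.60 days

te_IRB approval = (1 + 4·2 + 3)/6 = 12/6 = 2; σ²_IRB approval = ((3−1)/6)² = 0.111
te_Recruitment = (9 + 4·13 + 17)/6 = 78/6 = 13; σ²_Recruitment = ((17−9)/6)² = 1.778
te_Instrument calibration = (10 + 4·14 + 18)/6 = 84/6 = 14; σ²_Instrument calibration = ((18−10)/6)² = 1.778
te_Pilot data = (2 + 4·3 + 10)/6 = 24/6 = 4; σ²_Pilot data = ((10−2)/6)² = 1.778
te_Data collection = (1 + 4·2 + 3)/6 = 12/6 = 2; σ²_Data collection = ((3−1)/6)² = 0.111
te_Data cleaning = (9 + 4·10 + 23)/6 = 72/6 = 12; σ²_Data cleaning = ((23−9)/6)² = 5.444
te_Analysis = (9 + 4·12 + 15)/6 = 72/6 = 12; σ²_Analysis = ((15−9)/6)² = 1.000
te_Draft manuscript = (11 + 4·14 + 23)/6 = 90/6 = 15; σ²_Draft manuscript = ((23−11)/6)² = 4.000

Forward pass:
ES_IRB approval = 0; EF_IRB approval = 2
ES_Recruitment = 0; EF_Recruitment = 13
ES_Instrument calibration = 0; EF_Instrument calibration = 14
ES_Pilot data = max(EF_Recruitment=13, EF_Instrument calibration=14) = 14; EF_Pilot data = 14+4 = 18
ES_Data collection = max(EF_IRB approval=2, EF_Instrument calibration=14) = 14; EF_Data collection = 14+2 = 16
ES_Data cleaning = 2; EF_Data cleaning = 2+12 = 14
ES_Analysis = max(EF_IRB approval=2, EF_Recruitment=13) = 13; EF_Analysis = 13+12 = 25
ES_Draft manuscript = max(EF_Instrument calibration=14, EF_Pilot data=18, EF_Data collection=16, EF_Data cleaning=14, EF_Analysis=25) = 25; EF_Draft manuscript = 25+15 = 40
Expected project duration μ = 40 days. Critical path: Recruitment → Analysis → Draft manuscript.

Variance along critical path = 1.778 + 1.000 + 4.000 = 6.778
σ = √6.778 = 2.603 days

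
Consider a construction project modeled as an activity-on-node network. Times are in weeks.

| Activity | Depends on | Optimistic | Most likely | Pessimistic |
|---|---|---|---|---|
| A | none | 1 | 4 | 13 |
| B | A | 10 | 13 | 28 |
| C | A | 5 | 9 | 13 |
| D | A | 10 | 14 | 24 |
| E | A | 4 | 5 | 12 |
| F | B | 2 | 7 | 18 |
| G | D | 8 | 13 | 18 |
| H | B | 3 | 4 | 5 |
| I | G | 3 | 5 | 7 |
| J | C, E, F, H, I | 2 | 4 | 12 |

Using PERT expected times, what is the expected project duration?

43 weeks

te_A = (1 + 4·4 + 13)/6 = 30/6 = 5
te_B = (10 + 4·13 + 28)/6 = 90/6 = 15
te_C = (5 + 4·9 + 13)/6 = 54/6 = 9
te_D = (10 + 4·14 + 24)/6 = 90/6 = 15
te_E = (4 + 4·5 + 12)/6 = 36/6 = 6
te_F = (2 + 4·7 + 18)/6 = 48/6 = 8
te_G = (8 + 4·13 + 18)/6 = 78/6 = 13
te_H = (3 + 4·4 + 5)/6 = 24/6 = 4
te_I = (3 + 4·5 + 7)/6 = 30/6 = 5
te_J = (2 + 4·4 + 12)/6 = 30/6 = 5

Forward pass:
ES_A = 0; EF_A = 5
ES_B = 5; EF_B = 5+15 = 20
ES_C = 5; EF_C = 5+9 = 14
ES_D = 5; EF_D = 5+15 = 20
ES_E = 5; EF_E = 5+6 = 11
ES_F = 20; EF_F = 20+8 = 28
ES_G = 20; EF_G = 20+13 = 33
ES_H = 20; EF_H = 20+4 = 24
ES_I = 33; EF_I = 33+5 = 38
ES_J = max(EF_C=14, EF_E=11, EF_F=28, EF_H=24, EF_I=38) = 38; EF_J = 38+5 = 43
Expected project duration μ = 43 weeks. Critical path: A → D → G → I → J.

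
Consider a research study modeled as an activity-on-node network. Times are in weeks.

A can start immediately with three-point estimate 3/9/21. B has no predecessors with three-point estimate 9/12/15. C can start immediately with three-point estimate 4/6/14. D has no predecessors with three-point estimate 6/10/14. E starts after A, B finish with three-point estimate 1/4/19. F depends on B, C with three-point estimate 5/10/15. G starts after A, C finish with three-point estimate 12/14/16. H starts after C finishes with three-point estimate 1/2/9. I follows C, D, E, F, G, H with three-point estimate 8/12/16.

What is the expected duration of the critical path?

te_A = (3 + 4·9 + 21)/6 = 60/6 = 10
te_B = (9 + 4·12 + 15)/6 = 72/6 = 12
te_C = (4 + 4·6 + 14)/6 = 42/6 = 7
te_D = (6 + 4·10 + 14)/6 = 60/6 = 10
te_E = (1 + 4·4 + 19)/6 = 36/6 = 6
te_F = (5 + 4·10 + 15)/6 = 60/6 = 10
te_G = (12 + 4·14 + 16)/6 = 84/6 = 14
te_H = (1 + 4·2 + 9)/6 = 18/6 = 3
te_I = (8 + 4·12 + 16)/6 = 72/6 = 12

Forward pass:
ES_A = 0; EF_A = 10
ES_B = 0; EF_B = 12
ES_C = 0; EF_C = 7
ES_D = 0; EF_D = 10
ES_E = max(EF_A=10, EF_B=12) = 12; EF_E = 12+6 = 18
ES_F = max(EF_B=12, EF_C=7) = 12; EF_F = 12+10 = 22
ES_G = max(EF_A=10, EF_C=7) = 10; EF_G = 10+14 = 24
ES_H = 7; EF_H = 7+3 = 10
ES_I = max(EF_C=7, EF_D=10, EF_E=18, EF_F=22, EF_G=24, EF_H=10) = 24; EF_I = 24+12 = 36
Expected project duration μ = 36 weeks. Critical path: A → G → I.

36 weeks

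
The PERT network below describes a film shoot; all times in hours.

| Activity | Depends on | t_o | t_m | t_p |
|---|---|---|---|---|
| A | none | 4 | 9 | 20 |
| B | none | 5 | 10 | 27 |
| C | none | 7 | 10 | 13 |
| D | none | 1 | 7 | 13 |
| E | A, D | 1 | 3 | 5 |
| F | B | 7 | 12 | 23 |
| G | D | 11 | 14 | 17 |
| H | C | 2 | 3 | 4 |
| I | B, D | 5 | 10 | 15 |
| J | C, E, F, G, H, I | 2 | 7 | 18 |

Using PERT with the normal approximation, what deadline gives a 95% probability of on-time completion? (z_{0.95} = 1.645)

te_A = (4 + 4·9 + 20)/6 = 60/6 = 10; σ²_A = ((20−4)/6)² = 7.111
te_B = (5 + 4·10 + 27)/6 = 72/6 = 12; σ²_B = ((27−5)/6)² = 13.444
te_C = (7 + 4·10 + 13)/6 = 60/6 = 10; σ²_C = ((13−7)/6)² = 1.000
te_D = (1 + 4·7 + 13)/6 = 42/6 = 7; σ²_D = ((13−1)/6)² = 4.000
te_E = (1 + 4·3 + 5)/6 = 18/6 = 3; σ²_E = ((5−1)/6)² = 0.444
te_F = (7 + 4·12 + 23)/6 = 78/6 = 13; σ²_F = ((23−7)/6)² = 7.111
te_G = (11 + 4·14 + 17)/6 = 84/6 = 14; σ²_G = ((17−11)/6)² = 1.000
te_H = (2 + 4·3 + 4)/6 = 18/6 = 3; σ²_H = ((4−2)/6)² = 0.111
te_I = (5 + 4·10 + 15)/6 = 60/6 = 10; σ²_I = ((15−5)/6)² = 2.778
te_J = (2 + 4·7 + 18)/6 = 48/6 = 8; σ²_J = ((18−2)/6)² = 7.111

Forward pass:
ES_A = 0; EF_A = 10
ES_B = 0; EF_B = 12
ES_C = 0; EF_C = 10
ES_D = 0; EF_D = 7
ES_E = max(EF_A=10, EF_D=7) = 10; EF_E = 10+3 = 13
ES_F = 12; EF_F = 12+13 = 25
ES_G = 7; EF_G = 7+14 = 21
ES_H = 10; EF_H = 10+3 = 13
ES_I = max(EF_B=12, EF_D=7) = 12; EF_I = 12+10 = 22
ES_J = max(EF_C=10, EF_E=13, EF_F=25, EF_G=21, EF_H=13, EF_I=22) = 25; EF_J = 25+8 = 33
Expected project duration μ = 33 hours. Critical path: B → F → J.

Variance along critical path = 13.444 + 7.111 + 7.111 = 27.667; σ = 5.260 hours.
D = μ + z·σ = 33 + 1.645·5.260 = 41.7 hours

41.7 hours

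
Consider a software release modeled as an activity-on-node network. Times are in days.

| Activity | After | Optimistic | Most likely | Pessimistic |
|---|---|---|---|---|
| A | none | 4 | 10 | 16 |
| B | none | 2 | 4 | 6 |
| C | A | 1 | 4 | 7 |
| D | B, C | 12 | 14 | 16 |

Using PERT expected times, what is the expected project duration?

28 days

te_A = (4 + 4·10 + 16)/6 = 60/6 = 10
te_B = (2 + 4·4 + 6)/6 = 24/6 = 4
te_C = (1 + 4·4 + 7)/6 = 24/6 = 4
te_D = (12 + 4·14 + 16)/6 = 84/6 = 14

Forward pass:
ES_A = 0; EF_A = 10
ES_B = 0; EF_B = 4
ES_C = 10; EF_C = 10+4 = 14
ES_D = max(EF_B=4, EF_C=14) = 14; EF_D = 14+14 = 28
Expected project duration μ = 28 days. Critical path: A → C → D.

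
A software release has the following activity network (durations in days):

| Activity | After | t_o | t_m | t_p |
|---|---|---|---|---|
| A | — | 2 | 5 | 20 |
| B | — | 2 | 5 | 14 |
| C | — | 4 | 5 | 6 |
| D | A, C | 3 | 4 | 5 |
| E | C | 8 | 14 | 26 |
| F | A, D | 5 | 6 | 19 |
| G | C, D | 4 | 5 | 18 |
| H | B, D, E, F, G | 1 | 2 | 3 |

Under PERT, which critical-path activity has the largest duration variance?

te_A = (2 + 4·5 + 20)/6 = 42/6 = 7; σ²_A = ((20−2)/6)² = 9.000
te_B = (2 + 4·5 + 14)/6 = 36/6 = 6; σ²_B = ((14−2)/6)² = 4.000
te_C = (4 + 4·5 + 6)/6 = 30/6 = 5; σ²_C = ((6−4)/6)² = 0.111
te_D = (3 + 4·4 + 5)/6 = 24/6 = 4; σ²_D = ((5−3)/6)² = 0.111
te_E = (8 + 4·14 + 26)/6 = 90/6 = 15; σ²_E = ((26−8)/6)² = 9.000
te_F = (5 + 4·6 + 19)/6 = 48/6 = 8; σ²_F = ((19−5)/6)² = 5.444
te_G = (4 + 4·5 + 18)/6 = 42/6 = 7; σ²_G = ((18−4)/6)² = 5.444
te_H = (1 + 4·2 + 3)/6 = 12/6 = 2; σ²_H = ((3−1)/6)² = 0.111

Forward pass:
ES_A = 0; EF_A = 7
ES_B = 0; EF_B = 6
ES_C = 0; EF_C = 5
ES_D = max(EF_A=7, EF_C=5) = 7; EF_D = 7+4 = 11
ES_E = 5; EF_E = 5+15 = 20
ES_F = max(EF_A=7, EF_D=11) = 11; EF_F = 11+8 = 19
ES_G = max(EF_C=5, EF_D=11) = 11; EF_G = 11+7 = 18
ES_H = max(EF_B=6, EF_D=11, EF_E=20, EF_F=19, EF_G=18) = 20; EF_H = 20+2 = 22
Expected project duration μ = 22 days. Critical path: C → E → H.

Variances on critical path: σ²_C=0.111, σ²_E=9.000, σ²_H=0.111.
Largest is σ²_E = 9.000.

E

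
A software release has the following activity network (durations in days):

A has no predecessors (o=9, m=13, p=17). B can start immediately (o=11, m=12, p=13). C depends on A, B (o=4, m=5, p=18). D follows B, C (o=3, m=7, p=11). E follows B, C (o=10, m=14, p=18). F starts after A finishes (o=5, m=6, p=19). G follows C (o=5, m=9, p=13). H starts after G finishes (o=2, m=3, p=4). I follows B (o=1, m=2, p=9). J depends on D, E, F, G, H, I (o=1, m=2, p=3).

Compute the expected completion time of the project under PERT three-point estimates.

te_A = (9 + 4·13 + 17)/6 = 78/6 = 13
te_B = (11 + 4·12 + 13)/6 = 72/6 = 12
te_C = (4 + 4·5 + 18)/6 = 42/6 = 7
te_D = (3 + 4·7 + 11)/6 = 42/6 = 7
te_E = (10 + 4·14 + 18)/6 = 84/6 = 14
te_F = (5 + 4·6 + 19)/6 = 48/6 = 8
te_G = (5 + 4·9 + 13)/6 = 54/6 = 9
te_H = (2 + 4·3 + 4)/6 = 18/6 = 3
te_I = (1 + 4·2 + 9)/6 = 18/6 = 3
te_J = (1 + 4·2 + 3)/6 = 12/6 = 2

Forward pass:
ES_A = 0; EF_A = 13
ES_B = 0; EF_B = 12
ES_C = max(EF_A=13, EF_B=12) = 13; EF_C = 13+7 = 20
ES_D = max(EF_B=12, EF_C=20) = 20; EF_D = 20+7 = 27
ES_E = max(EF_B=12, EF_C=20) = 20; EF_E = 20+14 = 34
ES_F = 13; EF_F = 13+8 = 21
ES_G = 20; EF_G = 20+9 = 29
ES_H = 29; EF_H = 29+3 = 32
ES_I = 12; EF_I = 12+3 = 15
ES_J = max(EF_D=27, EF_E=34, EF_F=21, EF_G=29, EF_H=32, EF_I=15) = 34; EF_J = 34+2 = 36
Expected project duration μ = 36 days. Critical path: A → C → E → J.

36 days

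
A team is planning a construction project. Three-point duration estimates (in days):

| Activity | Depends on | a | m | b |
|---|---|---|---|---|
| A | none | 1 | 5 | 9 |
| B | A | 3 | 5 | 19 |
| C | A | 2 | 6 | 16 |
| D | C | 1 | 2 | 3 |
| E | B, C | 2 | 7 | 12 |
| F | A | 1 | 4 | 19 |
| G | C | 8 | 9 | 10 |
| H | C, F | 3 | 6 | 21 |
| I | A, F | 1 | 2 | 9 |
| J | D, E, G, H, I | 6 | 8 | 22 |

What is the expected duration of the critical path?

31 days

te_A = (1 + 4·5 + 9)/6 = 30/6 = 5
te_B = (3 + 4·5 + 19)/6 = 42/6 = 7
te_C = (2 + 4·6 + 16)/6 = 42/6 = 7
te_D = (1 + 4·2 + 3)/6 = 12/6 = 2
te_E = (2 + 4·7 + 12)/6 = 42/6 = 7
te_F = (1 + 4·4 + 19)/6 = 36/6 = 6
te_G = (8 + 4·9 + 10)/6 = 54/6 = 9
te_H = (3 + 4·6 + 21)/6 = 48/6 = 8
te_I = (1 + 4·2 + 9)/6 = 18/6 = 3
te_J = (6 + 4·8 + 22)/6 = 60/6 = 10

Forward pass:
ES_A = 0; EF_A = 5
ES_B = 5; EF_B = 5+7 = 12
ES_C = 5; EF_C = 5+7 = 12
ES_D = 12; EF_D = 12+2 = 14
ES_E = max(EF_B=12, EF_C=12) = 12; EF_E = 12+7 = 19
ES_F = 5; EF_F = 5+6 = 11
ES_G = 12; EF_G = 12+9 = 21
ES_H = max(EF_C=12, EF_F=11) = 12; EF_H = 12+8 = 20
ES_I = max(EF_A=5, EF_F=11) = 11; EF_I = 11+3 = 14
ES_J = max(EF_D=14, EF_E=19, EF_G=21, EF_H=20, EF_I=14) = 21; EF_J = 21+10 = 31
Expected project duration μ = 31 days. Critical path: A → C → G → J.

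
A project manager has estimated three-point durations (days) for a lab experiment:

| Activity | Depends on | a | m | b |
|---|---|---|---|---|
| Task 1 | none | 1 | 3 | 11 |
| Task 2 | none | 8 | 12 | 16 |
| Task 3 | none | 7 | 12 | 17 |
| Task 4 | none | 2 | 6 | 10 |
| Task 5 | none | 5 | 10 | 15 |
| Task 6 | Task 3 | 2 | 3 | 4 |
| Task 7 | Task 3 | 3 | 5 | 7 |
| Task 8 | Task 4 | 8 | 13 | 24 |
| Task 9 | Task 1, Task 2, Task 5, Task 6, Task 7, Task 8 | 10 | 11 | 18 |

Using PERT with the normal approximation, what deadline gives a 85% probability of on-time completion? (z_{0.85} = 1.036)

te_Task 1 = (1 + 4·3 + 11)/6 = 24/6 = 4; σ²_Task 1 = ((11−1)/6)² = 2.778
te_Task 2 = (8 + 4·12 + 16)/6 = 72/6 = 12; σ²_Task 2 = ((16−8)/6)² = 1.778
te_Task 3 = (7 + 4·12 + 17)/6 = 72/6 = 12; σ²_Task 3 = ((17−7)/6)² = 2.778
te_Task 4 = (2 + 4·6 + 10)/6 = 36/6 = 6; σ²_Task 4 = ((10−2)/6)² = 1.778
te_Task 5 = (5 + 4·10 + 15)/6 = 60/6 = 10; σ²_Task 5 = ((15−5)/6)² = 2.778
te_Task 6 = (2 + 4·3 + 4)/6 = 18/6 = 3; σ²_Task 6 = ((4−2)/6)² = 0.111
te_Task 7 = (3 + 4·5 + 7)/6 = 30/6 = 5; σ²_Task 7 = ((7−3)/6)² = 0.444
te_Task 8 = (8 + 4·13 + 24)/6 = 84/6 = 14; σ²_Task 8 = ((24−8)/6)² = 7.111
te_Task 9 = (10 + 4·11 + 18)/6 = 72/6 = 12; σ²_Task 9 = ((18−10)/6)² = 1.778

Forward pass:
ES_Task 1 = 0; EF_Task 1 = 4
ES_Task 2 = 0; EF_Task 2 = 12
ES_Task 3 = 0; EF_Task 3 = 12
ES_Task 4 = 0; EF_Task 4 = 6
ES_Task 5 = 0; EF_Task 5 = 10
ES_Task 6 = 12; EF_Task 6 = 12+3 = 15
ES_Task 7 = 12; EF_Task 7 = 12+5 = 17
ES_Task 8 = 6; EF_Task 8 = 6+14 = 20
ES_Task 9 = max(EF_Task 1=4, EF_Task 2=12, EF_Task 5=10, EF_Task 6=15, EF_Task 7=17, EF_Task 8=20) = 20; EF_Task 9 = 20+12 = 32
Expected project duration μ = 32 days. Critical path: Task 4 → Task 8 → Task 9.

Variance along critical path = 1.778 + 7.111 + 1.778 = 10.667; σ = 3.266 days.
D = μ + z·σ = 32 + 1.036·3.266 = 35.4 days

35.4 days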